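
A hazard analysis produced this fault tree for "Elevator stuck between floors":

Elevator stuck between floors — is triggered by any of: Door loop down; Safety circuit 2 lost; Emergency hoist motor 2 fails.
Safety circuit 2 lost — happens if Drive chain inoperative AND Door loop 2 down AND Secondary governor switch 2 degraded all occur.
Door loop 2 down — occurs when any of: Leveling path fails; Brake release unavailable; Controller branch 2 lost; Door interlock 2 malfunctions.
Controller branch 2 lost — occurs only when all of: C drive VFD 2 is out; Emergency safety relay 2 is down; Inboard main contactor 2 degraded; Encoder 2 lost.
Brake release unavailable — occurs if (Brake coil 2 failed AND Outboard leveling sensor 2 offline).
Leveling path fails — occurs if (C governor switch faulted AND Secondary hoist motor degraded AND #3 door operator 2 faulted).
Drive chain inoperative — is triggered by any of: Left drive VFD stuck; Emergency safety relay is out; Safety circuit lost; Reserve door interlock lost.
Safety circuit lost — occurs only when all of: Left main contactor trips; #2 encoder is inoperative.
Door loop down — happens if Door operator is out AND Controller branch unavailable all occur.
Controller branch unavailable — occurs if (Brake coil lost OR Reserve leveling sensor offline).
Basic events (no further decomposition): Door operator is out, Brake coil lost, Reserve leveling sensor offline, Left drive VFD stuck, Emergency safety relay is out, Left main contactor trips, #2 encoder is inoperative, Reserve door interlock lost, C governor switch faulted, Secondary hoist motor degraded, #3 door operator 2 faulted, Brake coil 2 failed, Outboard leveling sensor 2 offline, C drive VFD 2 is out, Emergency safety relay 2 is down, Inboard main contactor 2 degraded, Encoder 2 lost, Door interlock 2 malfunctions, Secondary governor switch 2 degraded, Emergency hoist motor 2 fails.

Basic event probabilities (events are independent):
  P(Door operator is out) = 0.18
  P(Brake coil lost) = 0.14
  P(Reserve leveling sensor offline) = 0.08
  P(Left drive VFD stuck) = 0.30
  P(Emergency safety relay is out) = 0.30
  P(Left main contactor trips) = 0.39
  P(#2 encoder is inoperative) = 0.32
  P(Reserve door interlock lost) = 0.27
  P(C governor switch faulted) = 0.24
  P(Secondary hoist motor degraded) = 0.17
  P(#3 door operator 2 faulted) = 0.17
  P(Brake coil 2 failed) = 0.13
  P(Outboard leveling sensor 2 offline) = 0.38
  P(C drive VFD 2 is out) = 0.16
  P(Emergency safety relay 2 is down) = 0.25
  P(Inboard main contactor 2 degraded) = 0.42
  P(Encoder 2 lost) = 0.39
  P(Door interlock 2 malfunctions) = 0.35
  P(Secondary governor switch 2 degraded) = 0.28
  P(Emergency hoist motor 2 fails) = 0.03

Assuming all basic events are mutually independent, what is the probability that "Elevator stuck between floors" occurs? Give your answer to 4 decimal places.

P(Controller branch unavailable) [OR] = 1 − (1−0.14) × (1−0.08) = 0.208800
P(Door loop down) [AND] = 0.18 × 0.208800 = 0.037584
P(Safety circuit lost) [AND] = 0.39 × 0.32 = 0.124800
P(Drive chain inoperative) [OR] = 1 − (1−0.30) × (1−0.30) × (1−0.124800) × (1−0.27) = 0.686941
P(Leveling path fails) [AND] = 0.24 × 0.17 × 0.17 = 0.006936
P(Brake release unavailable) [AND] = 0.13 × 0.38 = 0.049400
P(Controller branch 2 lost) [AND] = 0.16 × 0.25 × 0.42 × 0.39 = 0.006552
P(Door loop 2 down) [OR] = 1 − (1−0.006936) × (1−0.049400) × (1−0.006552) × (1−0.35) = 0.390416
P(Safety circuit 2 lost) [AND] = 0.686941 × 0.390416 × 0.28 = 0.075094
P(Elevator stuck between floors) [OR] = 1 − (1−0.037584) × (1−0.075094) × (1−0.03) = 0.136560
Rounded to 4 decimal places: P(Elevator stuck between floors) ≈ 0.1366.

0.1366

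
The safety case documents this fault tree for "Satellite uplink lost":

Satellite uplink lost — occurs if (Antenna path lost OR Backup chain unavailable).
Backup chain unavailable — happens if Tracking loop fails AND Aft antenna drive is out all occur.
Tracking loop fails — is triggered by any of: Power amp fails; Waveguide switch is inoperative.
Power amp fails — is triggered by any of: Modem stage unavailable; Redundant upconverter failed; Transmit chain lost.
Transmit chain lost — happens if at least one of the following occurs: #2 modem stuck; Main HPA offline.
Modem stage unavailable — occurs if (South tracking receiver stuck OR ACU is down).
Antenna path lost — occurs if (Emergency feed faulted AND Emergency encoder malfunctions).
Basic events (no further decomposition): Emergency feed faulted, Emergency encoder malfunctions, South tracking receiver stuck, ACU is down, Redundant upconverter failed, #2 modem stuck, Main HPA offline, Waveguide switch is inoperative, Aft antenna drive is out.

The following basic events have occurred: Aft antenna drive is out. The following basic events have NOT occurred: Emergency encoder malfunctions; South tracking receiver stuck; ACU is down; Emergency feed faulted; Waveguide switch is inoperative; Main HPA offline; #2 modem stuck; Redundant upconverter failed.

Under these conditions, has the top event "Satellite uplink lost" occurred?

Antenna path lost [AND]: Emergency feed faulted=not, Emergency encoder malfunctions=not → not all inputs occur → does not occur.
Modem stage unavailable [OR]: South tracking receiver stuck=not, ACU is down=not → no input occurs → does not occur.
Transmit chain lost [OR]: #2 modem stuck=not, Main HPA offline=not → no input occurs → does not occur.
Power amp fails [OR]: Modem stage unavailable=not, Redundant upconverter failed=not, Transmit chain lost=not → no input occurs → does not occur.
Tracking loop fails [OR]: Power amp fails=not, Waveguide switch is inoperative=not → no input occurs → does not occur.
Backup chain unavailable [AND]: Tracking loop fails=not, Aft antenna drive is out=occurs → not all inputs occur → does not occur.
Satellite uplink lost [OR]: Antenna path lost=not, Backup chain unavailable=not → no input occurs → does not occur.

No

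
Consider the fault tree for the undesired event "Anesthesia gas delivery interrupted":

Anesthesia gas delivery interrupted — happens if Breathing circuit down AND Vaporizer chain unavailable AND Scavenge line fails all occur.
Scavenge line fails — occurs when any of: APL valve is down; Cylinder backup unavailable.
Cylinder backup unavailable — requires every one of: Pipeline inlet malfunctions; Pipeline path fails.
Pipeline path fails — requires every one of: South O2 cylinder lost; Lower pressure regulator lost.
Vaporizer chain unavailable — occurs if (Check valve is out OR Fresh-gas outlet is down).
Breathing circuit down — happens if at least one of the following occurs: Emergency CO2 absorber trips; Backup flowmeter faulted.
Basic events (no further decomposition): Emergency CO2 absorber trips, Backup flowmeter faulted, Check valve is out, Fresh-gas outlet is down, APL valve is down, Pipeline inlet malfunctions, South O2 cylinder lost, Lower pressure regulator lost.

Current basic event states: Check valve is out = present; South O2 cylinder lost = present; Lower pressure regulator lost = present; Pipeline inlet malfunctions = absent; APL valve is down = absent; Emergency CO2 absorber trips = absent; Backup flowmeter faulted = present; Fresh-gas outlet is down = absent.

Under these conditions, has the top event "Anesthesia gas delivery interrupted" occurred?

No

Breathing circuit down [OR]: Emergency CO2 absorber trips=not, Backup flowmeter faulted=occurs → at least one input occurs → occurs.
Vaporizer chain unavailable [OR]: Check valve is out=occurs, Fresh-gas outlet is down=not → at least one input occurs → occurs.
Pipeline path fails [AND]: South O2 cylinder lost=occurs, Lower pressure regulator lost=occurs → all inputs occur → occurs.
Cylinder backup unavailable [AND]: Pipeline inlet malfunctions=not, Pipeline path fails=occurs → not all inputs occur → does not occur.
Scavenge line fails [OR]: APL valve is down=not, Cylinder backup unavailable=not → no input occurs → does not occur.
Anesthesia gas delivery interrupted [AND]: Breathing circuit down=occurs, Vaporizer chain unavailable=occurs, Scavenge line fails=not → not all inputs occur → does not occur.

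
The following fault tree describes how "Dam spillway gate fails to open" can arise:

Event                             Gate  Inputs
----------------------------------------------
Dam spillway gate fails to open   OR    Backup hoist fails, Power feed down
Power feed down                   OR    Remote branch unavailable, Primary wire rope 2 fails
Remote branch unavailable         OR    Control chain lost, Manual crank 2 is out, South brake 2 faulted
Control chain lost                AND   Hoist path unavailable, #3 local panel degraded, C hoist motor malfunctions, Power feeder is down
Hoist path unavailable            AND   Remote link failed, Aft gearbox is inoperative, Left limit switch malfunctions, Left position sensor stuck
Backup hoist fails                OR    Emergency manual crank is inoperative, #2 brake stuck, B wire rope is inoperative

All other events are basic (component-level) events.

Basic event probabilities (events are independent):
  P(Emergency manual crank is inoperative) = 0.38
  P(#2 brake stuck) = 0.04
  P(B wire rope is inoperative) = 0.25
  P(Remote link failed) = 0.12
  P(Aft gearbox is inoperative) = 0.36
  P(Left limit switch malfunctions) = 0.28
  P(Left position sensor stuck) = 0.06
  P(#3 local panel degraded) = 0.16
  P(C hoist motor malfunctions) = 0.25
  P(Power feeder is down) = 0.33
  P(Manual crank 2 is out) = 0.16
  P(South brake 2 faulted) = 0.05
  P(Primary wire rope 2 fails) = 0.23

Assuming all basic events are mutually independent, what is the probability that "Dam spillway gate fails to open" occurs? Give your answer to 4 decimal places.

P(Backup hoist fails) [OR] = 1 − (1−0.38) × (1−0.04) × (1−0.25) = 0.553600
P(Hoist path unavailable) [AND] = 0.12 × 0.36 × 0.28 × 0.06 = 0.000726
P(Control chain lost) [AND] = 0.000726 × 0.16 × 0.25 × 0.33 = 0.000010
P(Remote branch unavailable) [OR] = 1 − (1−0.000010) × (1−0.16) × (1−0.05) = 0.202008
P(Power feed down) [OR] = 1 − (1−0.202008) × (1−0.23) = 0.385546
P(Dam spillway gate fails to open) [OR] = 1 − (1−0.553600) × (1−0.385546) = 0.725708
Rounded to 4 decimal places: P(Dam spillway gate fails to open) ≈ 0.7257.

0.7257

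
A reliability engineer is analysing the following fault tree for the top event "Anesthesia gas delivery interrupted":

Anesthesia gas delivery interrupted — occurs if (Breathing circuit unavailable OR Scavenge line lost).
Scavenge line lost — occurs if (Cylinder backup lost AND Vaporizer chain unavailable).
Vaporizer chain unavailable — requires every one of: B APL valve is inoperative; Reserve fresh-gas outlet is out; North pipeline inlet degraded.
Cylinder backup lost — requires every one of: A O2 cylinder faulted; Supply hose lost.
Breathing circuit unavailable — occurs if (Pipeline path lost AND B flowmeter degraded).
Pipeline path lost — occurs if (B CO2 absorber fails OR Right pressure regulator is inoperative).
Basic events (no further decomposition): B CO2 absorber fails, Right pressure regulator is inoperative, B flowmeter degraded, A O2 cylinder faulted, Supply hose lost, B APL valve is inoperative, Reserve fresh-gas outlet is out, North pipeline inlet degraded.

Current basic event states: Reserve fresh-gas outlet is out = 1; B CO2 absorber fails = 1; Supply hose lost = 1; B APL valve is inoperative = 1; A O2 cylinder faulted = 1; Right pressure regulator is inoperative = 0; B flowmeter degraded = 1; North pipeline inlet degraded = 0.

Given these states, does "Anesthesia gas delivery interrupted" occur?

Pipeline path lost [OR]: B CO2 absorber fails=occurs, Right pressure regulator is inoperative=not → at least one input occurs → occurs.
Breathing circuit unavailable [AND]: Pipeline path lost=occurs, B flowmeter degraded=occurs → all inputs occur → occurs.
Cylinder backup lost [AND]: A O2 cylinder faulted=occurs, Supply hose lost=occurs → all inputs occur → occurs.
Vaporizer chain unavailable [AND]: B APL valve is inoperative=occurs, Reserve fresh-gas outlet is out=occurs, North pipeline inlet degraded=not → not all inputs occur → does not occur.
Scavenge line lost [AND]: Cylinder backup lost=occurs, Vaporizer chain unavailable=not → not all inputs occur → does not occur.
Anesthesia gas delivery interrupted [OR]: Breathing circuit unavailable=occurs, Scavenge line lost=not → at least one input occurs → occurs.

Yes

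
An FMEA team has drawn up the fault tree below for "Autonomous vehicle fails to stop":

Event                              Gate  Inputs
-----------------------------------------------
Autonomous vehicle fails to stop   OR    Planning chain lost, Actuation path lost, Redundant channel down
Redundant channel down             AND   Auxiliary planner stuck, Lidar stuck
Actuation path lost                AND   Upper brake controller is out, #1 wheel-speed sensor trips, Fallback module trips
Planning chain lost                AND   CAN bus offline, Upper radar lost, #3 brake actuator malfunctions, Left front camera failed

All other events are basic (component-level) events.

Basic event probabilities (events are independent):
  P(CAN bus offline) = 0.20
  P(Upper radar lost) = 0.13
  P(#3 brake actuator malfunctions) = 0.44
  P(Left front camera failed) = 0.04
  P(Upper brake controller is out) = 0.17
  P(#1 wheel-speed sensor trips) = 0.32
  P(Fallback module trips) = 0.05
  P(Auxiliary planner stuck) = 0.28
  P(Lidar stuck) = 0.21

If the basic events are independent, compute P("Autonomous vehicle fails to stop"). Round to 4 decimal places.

P(Planning chain lost) [AND] = 0.20 × 0.13 × 0.44 × 0.04 = 0.000458
P(Actuation path lost) [AND] = 0.17 × 0.32 × 0.05 = 0.002720
P(Redundant channel down) [AND] = 0.28 × 0.21 = 0.058800
P(Autonomous vehicle fails to stop) [OR] = 1 − (1−0.000458) × (1−0.002720) × (1−0.058800) = 0.061790
Rounded to 4 decimal places: P(Autonomous vehicle fails to stop) ≈ 0.0618.

0.0618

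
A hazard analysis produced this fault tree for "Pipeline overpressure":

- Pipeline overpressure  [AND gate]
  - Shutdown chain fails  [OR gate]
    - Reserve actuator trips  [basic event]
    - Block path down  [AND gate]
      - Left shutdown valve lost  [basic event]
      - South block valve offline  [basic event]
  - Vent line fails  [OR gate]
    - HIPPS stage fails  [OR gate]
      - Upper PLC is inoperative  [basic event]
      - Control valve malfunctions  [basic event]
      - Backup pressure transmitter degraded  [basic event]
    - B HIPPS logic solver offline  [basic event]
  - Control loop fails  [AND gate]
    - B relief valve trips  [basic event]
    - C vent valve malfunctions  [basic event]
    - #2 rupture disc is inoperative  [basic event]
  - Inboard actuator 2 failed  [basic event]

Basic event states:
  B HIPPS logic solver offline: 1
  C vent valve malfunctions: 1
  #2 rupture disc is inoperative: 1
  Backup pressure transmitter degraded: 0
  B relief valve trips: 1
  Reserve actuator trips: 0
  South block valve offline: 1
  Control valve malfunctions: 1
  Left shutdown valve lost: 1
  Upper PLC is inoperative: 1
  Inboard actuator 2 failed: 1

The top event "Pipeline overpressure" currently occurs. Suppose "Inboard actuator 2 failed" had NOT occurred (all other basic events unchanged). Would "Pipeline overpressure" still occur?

Counterfactual: set "Inboard actuator 2 failed" to not occurred.
Block path down [AND]: Left shutdown valve lost=occurs, South block valve offline=occurs → all inputs occur → occurs.
Shutdown chain fails [OR]: Reserve actuator trips=not, Block path down=occurs → at least one input occurs → occurs.
HIPPS stage fails [OR]: Upper PLC is inoperative=occurs, Control valve malfunctions=occurs, Backup pressure transmitter degraded=not → at least one input occurs → occurs.
Vent line fails [OR]: HIPPS stage fails=occurs, B HIPPS logic solver offline=occurs → at least one input occurs → occurs.
Control loop fails [AND]: B relief valve trips=occurs, C vent valve malfunctions=occurs, #2 rupture disc is inoperative=occurs → all inputs occur → occurs.
Pipeline overpressure [AND]: Shutdown chain fails=occurs, Vent line fails=occurs, Control loop fails=occurs, Inboard actuator 2 failed=not → not all inputs occur → does not occur.

No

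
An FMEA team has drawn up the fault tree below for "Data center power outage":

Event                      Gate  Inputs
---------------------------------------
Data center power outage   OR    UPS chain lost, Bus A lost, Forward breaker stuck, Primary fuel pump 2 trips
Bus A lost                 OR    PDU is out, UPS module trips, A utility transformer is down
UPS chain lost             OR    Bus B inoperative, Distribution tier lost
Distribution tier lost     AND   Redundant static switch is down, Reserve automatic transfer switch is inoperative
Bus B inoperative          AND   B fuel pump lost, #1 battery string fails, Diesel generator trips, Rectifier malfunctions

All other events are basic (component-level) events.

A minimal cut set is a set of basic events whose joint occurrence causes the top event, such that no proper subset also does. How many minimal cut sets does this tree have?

Bus B inoperative [AND]: one cut set from each child combined → 1 × 1 × 1 × 1 = 1 cut set(s).
Distribution tier lost [AND]: one cut set from each child combined → 1 × 1 = 1 cut set(s).
UPS chain lost [OR]: union of children's cut sets → 2 cut set(s).
Bus A lost [OR]: union of children's cut sets → 3 cut set(s).
Data center power outage [OR]: union of children's cut sets → 7 cut set(s).
Minimal cut sets: {#1 battery string fails, B fuel pump lost, Diesel generator trips, Rectifier malfunctions}; {Redundant static switch is down, Reserve automatic transfer switch is inoperative}; {PDU is out}; {UPS module trips}; {A utility transformer is down}; {Forward breaker stuck}; {Primary fuel pump 2 trips}.

7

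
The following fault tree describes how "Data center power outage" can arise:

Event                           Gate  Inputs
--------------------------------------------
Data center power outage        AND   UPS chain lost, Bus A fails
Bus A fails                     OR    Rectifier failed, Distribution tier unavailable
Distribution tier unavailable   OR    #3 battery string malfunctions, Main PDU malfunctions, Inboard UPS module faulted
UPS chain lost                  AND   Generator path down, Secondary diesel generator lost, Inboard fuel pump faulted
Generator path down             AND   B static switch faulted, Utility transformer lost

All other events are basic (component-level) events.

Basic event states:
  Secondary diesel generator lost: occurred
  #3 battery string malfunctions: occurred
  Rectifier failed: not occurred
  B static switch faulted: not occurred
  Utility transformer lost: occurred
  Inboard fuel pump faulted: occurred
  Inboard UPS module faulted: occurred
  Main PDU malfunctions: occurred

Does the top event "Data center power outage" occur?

Generator path down [AND]: B static switch faulted=not, Utility transformer lost=occurs → not all inputs occur → does not occur.
UPS chain lost [AND]: Generator path down=not, Secondary diesel generator lost=occurs, Inboard fuel pump faulted=occurs → not all inputs occur → does not occur.
Distribution tier unavailable [OR]: #3 battery string malfunctions=occurs, Main PDU malfunctions=occurs, Inboard UPS module faulted=occurs → at least one input occurs → occurs.
Bus A fails [OR]: Rectifier failed=not, Distribution tier unavailable=occurs → at least one input occurs → occurs.
Data center power outage [AND]: UPS chain lost=not, Bus A fails=occurs → not all inputs occur → does not occur.

No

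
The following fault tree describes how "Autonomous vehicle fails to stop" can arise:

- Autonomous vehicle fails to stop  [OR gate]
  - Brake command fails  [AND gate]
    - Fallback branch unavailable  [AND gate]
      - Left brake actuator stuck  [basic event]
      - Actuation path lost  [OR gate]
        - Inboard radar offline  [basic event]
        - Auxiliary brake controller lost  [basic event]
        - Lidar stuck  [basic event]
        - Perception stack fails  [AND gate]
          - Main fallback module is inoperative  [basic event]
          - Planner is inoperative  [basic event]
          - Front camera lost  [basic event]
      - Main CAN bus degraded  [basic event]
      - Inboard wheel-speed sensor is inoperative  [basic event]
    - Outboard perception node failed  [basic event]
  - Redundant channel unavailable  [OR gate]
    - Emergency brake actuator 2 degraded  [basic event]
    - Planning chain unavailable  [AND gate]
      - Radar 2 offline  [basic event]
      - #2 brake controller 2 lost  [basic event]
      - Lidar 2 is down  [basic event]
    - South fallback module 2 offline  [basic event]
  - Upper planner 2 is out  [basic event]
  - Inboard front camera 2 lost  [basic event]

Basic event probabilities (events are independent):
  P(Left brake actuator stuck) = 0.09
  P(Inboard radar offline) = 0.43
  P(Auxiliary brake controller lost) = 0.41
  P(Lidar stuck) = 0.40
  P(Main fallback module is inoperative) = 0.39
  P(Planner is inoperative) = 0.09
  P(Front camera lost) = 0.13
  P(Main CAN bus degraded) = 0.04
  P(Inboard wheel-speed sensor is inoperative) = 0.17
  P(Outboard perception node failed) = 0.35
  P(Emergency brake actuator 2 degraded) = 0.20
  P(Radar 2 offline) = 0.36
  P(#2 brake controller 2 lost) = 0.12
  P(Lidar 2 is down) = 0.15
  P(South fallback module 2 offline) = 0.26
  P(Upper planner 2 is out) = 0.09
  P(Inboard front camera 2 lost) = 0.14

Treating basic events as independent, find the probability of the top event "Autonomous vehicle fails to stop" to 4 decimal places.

0.5398

P(Perception stack fails) [AND] = 0.39 × 0.09 × 0.13 = 0.004563
P(Actuation path lost) [OR] = 1 − (1−0.43) × (1−0.41) × (1−0.40) × (1−0.004563) = 0.799141
P(Fallback branch unavailable) [AND] = 0.09 × 0.799141 × 0.04 × 0.17 = 0.000489
P(Brake command fails) [AND] = 0.000489 × 0.35 = 0.000171
P(Planning chain unavailable) [AND] = 0.36 × 0.12 × 0.15 = 0.006480
P(Redundant channel unavailable) [OR] = 1 − (1−0.20) × (1−0.006480) × (1−0.26) = 0.411836
P(Autonomous vehicle fails to stop) [OR] = 1 − (1−0.000171) × (1−0.411836) × (1−0.09) × (1−0.14) = 0.539782
Rounded to 4 decimal places: P(Autonomous vehicle fails to stop) ≈ 0.5398.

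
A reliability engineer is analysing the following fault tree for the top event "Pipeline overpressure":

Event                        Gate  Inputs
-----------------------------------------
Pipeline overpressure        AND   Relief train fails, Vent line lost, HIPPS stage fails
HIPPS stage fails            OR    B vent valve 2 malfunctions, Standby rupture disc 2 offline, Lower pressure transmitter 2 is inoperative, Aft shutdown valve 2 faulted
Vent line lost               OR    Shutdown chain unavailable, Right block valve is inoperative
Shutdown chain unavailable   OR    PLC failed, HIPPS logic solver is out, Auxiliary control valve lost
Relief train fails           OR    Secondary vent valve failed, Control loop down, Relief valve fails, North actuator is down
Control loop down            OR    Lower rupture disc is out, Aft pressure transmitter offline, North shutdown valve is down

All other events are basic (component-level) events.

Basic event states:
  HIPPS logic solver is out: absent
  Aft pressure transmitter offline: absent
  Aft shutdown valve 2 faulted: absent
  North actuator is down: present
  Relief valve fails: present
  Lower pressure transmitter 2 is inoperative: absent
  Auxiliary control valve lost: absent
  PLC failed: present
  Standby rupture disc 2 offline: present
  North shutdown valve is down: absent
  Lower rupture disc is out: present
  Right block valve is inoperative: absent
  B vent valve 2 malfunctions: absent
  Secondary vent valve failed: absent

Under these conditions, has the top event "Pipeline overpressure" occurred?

Yes

Control loop down [OR]: Lower rupture disc is out=occurs, Aft pressure transmitter offline=not, North shutdown valve is down=not → at least one input occurs → occurs.
Relief train fails [OR]: Secondary vent valve failed=not, Control loop down=occurs, Relief valve fails=occurs, North actuator is down=occurs → at least one input occurs → occurs.
Shutdown chain unavailable [OR]: PLC failed=occurs, HIPPS logic solver is out=not, Auxiliary control valve lost=not → at least one input occurs → occurs.
Vent line lost [OR]: Shutdown chain unavailable=occurs, Right block valve is inoperative=not → at least one input occurs → occurs.
HIPPS stage fails [OR]: B vent valve 2 malfunctions=not, Standby rupture disc 2 offline=occurs, Lower pressure transmitter 2 is inoperative=not, Aft shutdown valve 2 faulted=not → at least one input occurs → occurs.
Pipeline overpressure [AND]: Relief train fails=occurs, Vent line lost=occurs, HIPPS stage fails=occurs → all inputs occur → occurs.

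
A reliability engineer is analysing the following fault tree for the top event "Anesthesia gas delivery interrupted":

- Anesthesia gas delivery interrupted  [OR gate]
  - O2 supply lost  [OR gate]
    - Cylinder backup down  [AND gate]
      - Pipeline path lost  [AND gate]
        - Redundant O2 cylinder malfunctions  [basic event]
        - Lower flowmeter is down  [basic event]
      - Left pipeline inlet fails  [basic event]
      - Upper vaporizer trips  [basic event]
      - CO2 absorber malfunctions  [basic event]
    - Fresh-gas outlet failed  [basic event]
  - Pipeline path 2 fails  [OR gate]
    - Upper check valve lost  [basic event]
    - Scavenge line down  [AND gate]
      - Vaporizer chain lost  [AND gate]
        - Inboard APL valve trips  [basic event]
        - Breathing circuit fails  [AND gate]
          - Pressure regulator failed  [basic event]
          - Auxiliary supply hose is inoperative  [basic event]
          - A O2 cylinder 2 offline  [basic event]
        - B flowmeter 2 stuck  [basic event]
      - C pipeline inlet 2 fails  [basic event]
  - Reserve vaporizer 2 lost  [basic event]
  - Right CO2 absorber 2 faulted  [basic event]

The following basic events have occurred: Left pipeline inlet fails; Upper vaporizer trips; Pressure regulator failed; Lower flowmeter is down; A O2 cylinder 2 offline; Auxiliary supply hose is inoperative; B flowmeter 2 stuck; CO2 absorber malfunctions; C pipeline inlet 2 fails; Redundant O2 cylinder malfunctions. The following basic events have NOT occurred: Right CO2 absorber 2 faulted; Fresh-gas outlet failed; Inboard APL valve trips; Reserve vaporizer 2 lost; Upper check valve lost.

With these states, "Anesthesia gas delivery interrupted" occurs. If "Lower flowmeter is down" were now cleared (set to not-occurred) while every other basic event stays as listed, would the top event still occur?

No

Counterfactual: set "Lower flowmeter is down" to not occurred.
Pipeline path lost [AND]: Redundant O2 cylinder malfunctions=occurs, Lower flowmeter is down=not → not all inputs occur → does not occur.
Cylinder backup down [AND]: Pipeline path lost=not, Left pipeline inlet fails=occurs, Upper vaporizer trips=occurs, CO2 absorber malfunctions=occurs → not all inputs occur → does not occur.
O2 supply lost [OR]: Cylinder backup down=not, Fresh-gas outlet failed=not → no input occurs → does not occur.
Breathing circuit fails [AND]: Pressure regulator failed=occurs, Auxiliary supply hose is inoperative=occurs, A O2 cylinder 2 offline=occurs → all inputs occur → occurs.
Vaporizer chain lost [AND]: Inboard APL valve trips=not, Breathing circuit fails=occurs, B flowmeter 2 stuck=occurs → not all inputs occur → does not occur.
Scavenge line down [AND]: Vaporizer chain lost=not, C pipeline inlet 2 fails=occurs → not all inputs occur → does not occur.
Pipeline path 2 fails [OR]: Upper check valve lost=not, Scavenge line down=not → no input occurs → does not occur.
Anesthesia gas delivery interrupted [OR]: O2 supply lost=not, Pipeline path 2 fails=not, Reserve vaporizer 2 lost=not, Right CO2 absorber 2 faulted=not → no input occurs → does not occur.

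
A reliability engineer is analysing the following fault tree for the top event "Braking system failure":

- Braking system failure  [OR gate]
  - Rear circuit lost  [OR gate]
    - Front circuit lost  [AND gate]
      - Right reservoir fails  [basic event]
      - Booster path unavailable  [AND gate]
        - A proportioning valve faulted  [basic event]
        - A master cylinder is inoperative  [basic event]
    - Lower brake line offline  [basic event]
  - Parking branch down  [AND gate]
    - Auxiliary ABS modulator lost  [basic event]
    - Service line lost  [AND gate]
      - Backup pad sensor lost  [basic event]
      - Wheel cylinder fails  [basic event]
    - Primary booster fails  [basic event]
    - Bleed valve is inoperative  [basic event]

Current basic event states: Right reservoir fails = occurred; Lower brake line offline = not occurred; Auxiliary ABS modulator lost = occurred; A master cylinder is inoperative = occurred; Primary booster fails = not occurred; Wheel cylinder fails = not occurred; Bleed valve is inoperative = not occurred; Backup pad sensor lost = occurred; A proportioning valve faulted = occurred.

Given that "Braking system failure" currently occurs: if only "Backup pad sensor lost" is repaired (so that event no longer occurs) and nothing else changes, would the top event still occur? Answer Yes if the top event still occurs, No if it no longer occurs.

Counterfactual: set "Backup pad sensor lost" to not occurred.
Booster path unavailable [AND]: A proportioning valve faulted=occurs, A master cylinder is inoperative=occurs → all inputs occur → occurs.
Front circuit lost [AND]: Right reservoir fails=occurs, Booster path unavailable=occurs → all inputs occur → occurs.
Rear circuit lost [OR]: Front circuit lost=occurs, Lower brake line offline=not → at least one input occurs → occurs.
Service line lost [AND]: Backup pad sensor lost=not, Wheel cylinder fails=not → not all inputs occur → does not occur.
Parking branch down [AND]: Auxiliary ABS modulator lost=occurs, Service line lost=not, Primary booster fails=not, Bleed valve is inoperative=not → not all inputs occur → does not occur.
Braking system failure [OR]: Rear circuit lost=occurs, Parking branch down=not → at least one input occurs → occurs.

Yes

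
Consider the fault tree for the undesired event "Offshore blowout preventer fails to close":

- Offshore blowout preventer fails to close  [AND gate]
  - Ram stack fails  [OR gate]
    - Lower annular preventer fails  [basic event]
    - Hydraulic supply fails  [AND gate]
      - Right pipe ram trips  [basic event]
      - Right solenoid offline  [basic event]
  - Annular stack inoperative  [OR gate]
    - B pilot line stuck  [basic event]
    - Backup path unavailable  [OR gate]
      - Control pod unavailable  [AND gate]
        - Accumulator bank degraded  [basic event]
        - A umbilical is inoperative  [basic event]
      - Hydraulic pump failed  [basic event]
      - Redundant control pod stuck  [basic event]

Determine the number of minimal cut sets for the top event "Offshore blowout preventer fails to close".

Hydraulic supply fails [AND]: one cut set from each child combined → 1 × 1 = 1 cut set(s).
Ram stack fails [OR]: union of children's cut sets → 2 cut set(s).
Control pod unavailable [AND]: one cut set from each child combined → 1 × 1 = 1 cut set(s).
Backup path unavailable [OR]: union of children's cut sets → 3 cut set(s).
Annular stack inoperative [OR]: union of children's cut sets → 4 cut set(s).
Offshore blowout preventer fails to close [AND]: one cut set from each child combined → 2 × 4 = 8 cut set(s).
Minimal cut sets: {B pilot line stuck, Lower annular preventer fails}; {A umbilical is inoperative, Accumulator bank degraded, Lower annular preventer fails}; {Hydraulic pump failed, Lower annular preventer fails}; {Lower annular preventer fails, Redundant control pod stuck}; {B pilot line stuck, Right pipe ram trips, Right solenoid offline}; {A umbilical is inoperative, Accumulator bank degraded, Right pipe ram trips, Right solenoid offline}; {Hydraulic pump failed, Right pipe ram trips, Right solenoid offline}; {Redundant control pod stuck, Right pipe ram trips, Right solenoid offline}.

8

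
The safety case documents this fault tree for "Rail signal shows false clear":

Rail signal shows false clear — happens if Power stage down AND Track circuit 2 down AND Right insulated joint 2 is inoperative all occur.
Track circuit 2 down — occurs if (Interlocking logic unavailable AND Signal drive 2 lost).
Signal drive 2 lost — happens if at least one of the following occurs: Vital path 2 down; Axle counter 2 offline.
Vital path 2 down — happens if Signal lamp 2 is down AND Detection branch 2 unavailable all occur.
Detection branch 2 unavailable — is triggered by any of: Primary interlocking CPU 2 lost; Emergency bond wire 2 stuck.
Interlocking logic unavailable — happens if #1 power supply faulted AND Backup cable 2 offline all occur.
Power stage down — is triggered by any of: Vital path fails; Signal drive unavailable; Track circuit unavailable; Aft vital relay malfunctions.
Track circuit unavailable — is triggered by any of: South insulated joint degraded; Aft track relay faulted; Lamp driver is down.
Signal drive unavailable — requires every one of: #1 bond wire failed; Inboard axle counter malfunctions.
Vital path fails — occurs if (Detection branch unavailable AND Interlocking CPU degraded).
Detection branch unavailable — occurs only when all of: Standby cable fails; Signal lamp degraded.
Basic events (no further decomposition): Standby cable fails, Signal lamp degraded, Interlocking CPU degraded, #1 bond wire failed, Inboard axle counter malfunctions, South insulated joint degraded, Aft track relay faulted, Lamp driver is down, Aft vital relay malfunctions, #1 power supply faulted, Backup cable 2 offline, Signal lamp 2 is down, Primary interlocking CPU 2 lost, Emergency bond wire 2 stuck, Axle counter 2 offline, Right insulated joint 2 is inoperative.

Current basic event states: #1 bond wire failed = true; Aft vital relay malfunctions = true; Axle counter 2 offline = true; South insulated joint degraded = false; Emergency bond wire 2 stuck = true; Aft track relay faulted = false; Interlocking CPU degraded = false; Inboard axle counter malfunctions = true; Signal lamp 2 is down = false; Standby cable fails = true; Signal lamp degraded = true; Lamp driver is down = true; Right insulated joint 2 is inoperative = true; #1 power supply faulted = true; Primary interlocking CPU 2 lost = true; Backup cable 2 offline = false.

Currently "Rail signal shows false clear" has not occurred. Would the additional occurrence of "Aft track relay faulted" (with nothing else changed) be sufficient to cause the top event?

No

Counterfactual: set "Aft track relay faulted" to occurred.
Detection branch unavailable [AND]: Standby cable fails=occurs, Signal lamp degraded=occurs → all inputs occur → occurs.
Vital path fails [AND]: Detection branch unavailable=occurs, Interlocking CPU degraded=not → not all inputs occur → does not occur.
Signal drive unavailable [AND]: #1 bond wire failed=occurs, Inboard axle counter malfunctions=occurs → all inputs occur → occurs.
Track circuit unavailable [OR]: South insulated joint degraded=not, Aft track relay faulted=occurs, Lamp driver is down=occurs → at least one input occurs → occurs.
Power stage down [OR]: Vital path fails=not, Signal drive unavailable=occurs, Track circuit unavailable=occurs, Aft vital relay malfunctions=occurs → at least one input occurs → occurs.
Interlocking logic unavailable [AND]: #1 power supply faulted=occurs, Backup cable 2 offline=not → not all inputs occur → does not occur.
Detection branch 2 unavailable [OR]: Primary interlocking CPU 2 lost=occurs, Emergency bond wire 2 stuck=occurs → at least one input occurs → occurs.
Vital path 2 down [AND]: Signal lamp 2 is down=not, Detection branch 2 unavailable=occurs → not all inputs occur → does not occur.
Signal drive 2 lost [OR]: Vital path 2 down=not, Axle counter 2 offline=occurs → at least one input occurs → occurs.
Track circuit 2 down [AND]: Interlocking logic unavailable=not, Signal drive 2 lost=occurs → not all inputs occur → does not occur.
Rail signal shows false clear [AND]: Power stage down=occurs, Track circuit 2 down=not, Right insulated joint 2 is inoperative=occurs → not all inputs occur → does not occur.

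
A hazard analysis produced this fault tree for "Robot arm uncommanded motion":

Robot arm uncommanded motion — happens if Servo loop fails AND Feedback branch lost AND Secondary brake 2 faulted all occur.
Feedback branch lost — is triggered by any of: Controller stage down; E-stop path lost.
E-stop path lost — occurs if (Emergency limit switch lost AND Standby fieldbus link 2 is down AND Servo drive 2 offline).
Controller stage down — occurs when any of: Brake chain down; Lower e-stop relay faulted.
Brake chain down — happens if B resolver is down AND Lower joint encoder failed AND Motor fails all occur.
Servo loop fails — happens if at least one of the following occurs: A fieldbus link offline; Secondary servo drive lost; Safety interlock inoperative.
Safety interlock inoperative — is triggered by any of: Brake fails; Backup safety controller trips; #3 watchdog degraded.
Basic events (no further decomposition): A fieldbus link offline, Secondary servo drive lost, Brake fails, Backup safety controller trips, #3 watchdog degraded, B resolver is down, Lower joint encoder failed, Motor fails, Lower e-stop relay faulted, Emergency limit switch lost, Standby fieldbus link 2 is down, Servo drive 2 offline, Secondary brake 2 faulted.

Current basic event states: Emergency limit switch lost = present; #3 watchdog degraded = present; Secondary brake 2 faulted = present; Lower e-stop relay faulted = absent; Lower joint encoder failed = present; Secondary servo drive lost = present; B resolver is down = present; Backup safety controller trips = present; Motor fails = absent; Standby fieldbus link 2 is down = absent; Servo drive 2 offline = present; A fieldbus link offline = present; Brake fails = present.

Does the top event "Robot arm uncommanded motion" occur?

Safety interlock inoperative [OR]: Brake fails=occurs, Backup safety controller trips=occurs, #3 watchdog degraded=occurs → at least one input occurs → occurs.
Servo loop fails [OR]: A fieldbus link offline=occurs, Secondary servo drive lost=occurs, Safety interlock inoperative=occurs → at least one input occurs → occurs.
Brake chain down [AND]: B resolver is down=occurs, Lower joint encoder failed=occurs, Motor fails=not → not all inputs occur → does not occur.
Controller stage down [OR]: Brake chain down=not, Lower e-stop relay faulted=not → no input occurs → does not occur.
E-stop path lost [AND]: Emergency limit switch lost=occurs, Standby fieldbus link 2 is down=not, Servo drive 2 offline=occurs → not all inputs occur → does not occur.
Feedback branch lost [OR]: Controller stage down=not, E-stop path lost=not → no input occurs → does not occur.
Robot arm uncommanded motion [AND]: Servo loop fails=occurs, Feedback branch lost=not, Secondary brake 2 faulted=occurs → not all inputs occur → does not occur.

No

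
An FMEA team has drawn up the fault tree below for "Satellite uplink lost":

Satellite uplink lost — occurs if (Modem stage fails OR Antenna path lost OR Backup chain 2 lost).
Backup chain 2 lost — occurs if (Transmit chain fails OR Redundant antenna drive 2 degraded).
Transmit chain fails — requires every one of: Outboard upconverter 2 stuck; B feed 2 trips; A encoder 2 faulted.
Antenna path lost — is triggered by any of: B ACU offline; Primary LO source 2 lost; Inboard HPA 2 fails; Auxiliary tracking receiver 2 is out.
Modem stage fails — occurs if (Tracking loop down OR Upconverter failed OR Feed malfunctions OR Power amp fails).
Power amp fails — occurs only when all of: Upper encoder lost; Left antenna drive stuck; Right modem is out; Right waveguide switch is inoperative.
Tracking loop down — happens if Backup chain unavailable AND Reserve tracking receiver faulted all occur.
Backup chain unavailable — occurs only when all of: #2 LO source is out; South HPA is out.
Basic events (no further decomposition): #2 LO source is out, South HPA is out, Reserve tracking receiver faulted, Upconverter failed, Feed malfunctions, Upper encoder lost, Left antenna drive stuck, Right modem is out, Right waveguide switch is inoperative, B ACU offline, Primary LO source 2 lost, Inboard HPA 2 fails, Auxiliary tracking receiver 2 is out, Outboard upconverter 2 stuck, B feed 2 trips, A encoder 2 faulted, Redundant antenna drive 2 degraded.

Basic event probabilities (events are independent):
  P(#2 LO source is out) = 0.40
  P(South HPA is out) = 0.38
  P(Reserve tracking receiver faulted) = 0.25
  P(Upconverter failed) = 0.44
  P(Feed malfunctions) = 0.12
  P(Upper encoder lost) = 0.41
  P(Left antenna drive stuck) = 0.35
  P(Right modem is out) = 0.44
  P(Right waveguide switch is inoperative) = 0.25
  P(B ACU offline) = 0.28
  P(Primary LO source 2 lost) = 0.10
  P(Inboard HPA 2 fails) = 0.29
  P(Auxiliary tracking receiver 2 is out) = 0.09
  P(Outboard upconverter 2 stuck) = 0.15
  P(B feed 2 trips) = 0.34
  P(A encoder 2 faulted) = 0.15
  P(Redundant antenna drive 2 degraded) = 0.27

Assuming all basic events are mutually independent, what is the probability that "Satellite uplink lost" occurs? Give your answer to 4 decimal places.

P(Backup chain unavailable) [AND] = 0.40 × 0.38 = 0.152000
P(Tracking loop down) [AND] = 0.152000 × 0.25 = 0.038000
P(Power amp fails) [AND] = 0.41 × 0.35 × 0.44 × 0.25 = 0.015785
P(Modem stage fails) [OR] = 1 − (1−0.038000) × (1−0.44) × (1−0.12) × (1−0.015785) = 0.533410
P(Antenna path lost) [OR] = 1 − (1−0.28) × (1−0.10) × (1−0.29) × (1−0.09) = 0.581327
P(Transmit chain fails) [AND] = 0.15 × 0.34 × 0.15 = 0.007650
P(Backup chain 2 lost) [OR] = 1 − (1−0.007650) × (1−0.27) = 0.275585
P(Satellite uplink lost) [OR] = 1 − (1−0.533410) × (1−0.581327) × (1−0.275585) = 0.858487
Rounded to 4 decimal places: P(Satellite uplink lost) ≈ 0.8585.

0.8585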